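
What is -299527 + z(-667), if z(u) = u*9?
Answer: -305530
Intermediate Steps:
z(u) = 9*u
-299527 + z(-667) = -299527 + 9*(-667) = -299527 - 6003 = -305530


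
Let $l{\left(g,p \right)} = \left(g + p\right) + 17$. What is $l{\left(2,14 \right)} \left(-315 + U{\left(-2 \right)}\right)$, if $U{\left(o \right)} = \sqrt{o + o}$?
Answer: $-10395 + 66 i \approx -10395.0 + 66.0 i$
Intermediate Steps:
$U{\left(o \right)} = \sqrt{2} \sqrt{o}$ ($U{\left(o \right)} = \sqrt{2 o} = \sqrt{2} \sqrt{o}$)
$l{\left(g,p \right)} = 17 + g + p$
$l{\left(2,14 \right)} \left(-315 + U{\left(-2 \right)}\right) = \left(17 + 2 + 14\right) \left(-315 + \sqrt{2} \sqrt{-2}\right) = 33 \left(-315 + \sqrt{2} i \sqrt{2}\right) = 33 \left(-315 + 2 i\right) = -10395 + 66 i$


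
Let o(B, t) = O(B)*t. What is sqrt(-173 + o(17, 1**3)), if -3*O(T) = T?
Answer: 2*I*sqrt(402)/3 ≈ 13.367*I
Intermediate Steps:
O(T) = -T/3
o(B, t) = -B*t/3 (o(B, t) = (-B/3)*t = -B*t/3)
sqrt(-173 + o(17, 1**3)) = sqrt(-173 - 1/3*17*1**3) = sqrt(-173 - 1/3*17*1) = sqrt(-173 - 17/3) = sqrt(-536/3) = 2*I*sqrt(402)/3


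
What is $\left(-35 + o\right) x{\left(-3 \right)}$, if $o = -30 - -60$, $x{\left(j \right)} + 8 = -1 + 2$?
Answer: $35$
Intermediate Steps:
$x{\left(j \right)} = -7$ ($x{\left(j \right)} = -8 + \left(-1 + 2\right) = -8 + 1 = -7$)
$o = 30$ ($o = -30 + 60 = 30$)
$\left(-35 + o\right) x{\left(-3 \right)} = \left(-35 + 30\right) \left(-7\right) = \left(-5\right) \left(-7\right) = 35$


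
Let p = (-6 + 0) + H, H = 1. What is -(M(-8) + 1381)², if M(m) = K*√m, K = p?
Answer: -1906961 + 27620*I*√2 ≈ -1.907e+6 + 39061.0*I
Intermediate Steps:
p = -5 (p = (-6 + 0) + 1 = -6 + 1 = -5)
K = -5
M(m) = -5*√m
-(M(-8) + 1381)² = -(-10*I*√2 + 1381)² = -(1381 - 10*I*√2)²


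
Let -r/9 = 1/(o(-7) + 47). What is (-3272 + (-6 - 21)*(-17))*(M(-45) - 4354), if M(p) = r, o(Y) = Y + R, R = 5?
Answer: 61241823/5 ≈ 1.2248e+7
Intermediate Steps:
o(Y) = 5 + Y (o(Y) = Y + 5 = 5 + Y)
r = -⅕ (r = -9/((5 - 7) + 47) = -9/(-2 + 47) = -9/45 = -9*1/45 = -⅕ ≈ -0.20000)
M(p) = -⅕
(-3272 + (-6 - 21)*(-17))*(M(-45) - 4354) = (-3272 + (-6 - 21)*(-17))*(-⅕ - 4354) = (-3272 - 27*(-17))*(-21771/5) = (-3272 + 459)*(-21771/5) = -2813*(-21771/5) = 61241823/5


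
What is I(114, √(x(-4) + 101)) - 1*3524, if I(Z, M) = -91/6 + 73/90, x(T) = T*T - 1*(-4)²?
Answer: -159226/45 ≈ -3538.4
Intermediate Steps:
x(T) = -16 + T² (x(T) = T² - 1*16 = T² - 16 = -16 + T²)
I(Z, M) = -646/45 (I(Z, M) = -91*⅙ + 73*(1/90) = -91/6 + 73/90 = -646/45)
I(114, √(x(-4) + 101)) - 1*3524 = -646/45 - 1*3524 = -646/45 - 3524 = -159226/45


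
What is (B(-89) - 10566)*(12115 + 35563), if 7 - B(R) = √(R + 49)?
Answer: -503432002 - 95356*I*√10 ≈ -5.0343e+8 - 3.0154e+5*I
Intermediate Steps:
B(R) = 7 - √(49 + R) (B(R) = 7 - √(R + 49) = 7 - √(49 + R))
(B(-89) - 10566)*(12115 + 35563) = ((7 - √(49 - 89)) - 10566)*(12115 + 35563) = ((7 - √(-40)) - 10566)*47678 = ((7 - 2*I*√10) - 10566)*47678 = (-10559 - 2*I*√10)*47678 = -503432002 - 95356*I*√10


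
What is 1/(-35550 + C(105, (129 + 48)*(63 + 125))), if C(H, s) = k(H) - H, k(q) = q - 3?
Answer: -1/35553 ≈ -2.8127e-5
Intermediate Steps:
k(q) = -3 + q
C(H, s) = -3 (C(H, s) = (-3 + H) - H = -3)
1/(-35550 + C(105, (129 + 48)*(63 + 125))) = 1/(-35550 - 3) = 1/(-35553) = -1/35553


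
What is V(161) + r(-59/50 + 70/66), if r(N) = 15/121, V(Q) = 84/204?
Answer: 1102/2057 ≈ 0.53573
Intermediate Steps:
V(Q) = 7/17 (V(Q) = 84*(1/204) = 7/17)
r(N) = 15/121 (r(N) = 15*(1/121) = 15/121)
V(161) + r(-59/50 + 70/66) = 7/17 + 15/121 = 1102/2057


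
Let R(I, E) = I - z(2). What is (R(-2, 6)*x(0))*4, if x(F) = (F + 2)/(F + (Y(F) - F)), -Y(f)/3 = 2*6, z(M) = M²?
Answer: 4/3 ≈ 1.3333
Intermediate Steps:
Y(f) = -36 (Y(f) = -6*6 = -3*12 = -36)
R(I, E) = -4 + I (R(I, E) = I - 1*2² = I - 1*4 = I - 4 = -4 + I)
x(F) = -1/18 - F/36 (x(F) = (F + 2)/(F + (-36 - F)) = (2 + F)/(-36) = (2 + F)*(-1/36) = -1/18 - F/36)
(R(-2, 6)*x(0))*4 = ((-4 - 2)*(-1/18 - 1/36*0))*4 = -6*(-1/18 + 0)*4 = -6*(-1/18)*4 = (⅓)*4 = 4/3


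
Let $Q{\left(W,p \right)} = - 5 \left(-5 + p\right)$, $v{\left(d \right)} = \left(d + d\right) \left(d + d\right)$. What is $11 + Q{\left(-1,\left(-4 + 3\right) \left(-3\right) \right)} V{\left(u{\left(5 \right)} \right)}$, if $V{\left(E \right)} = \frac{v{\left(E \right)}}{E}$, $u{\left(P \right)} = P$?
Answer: $211$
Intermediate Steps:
$v{\left(d \right)} = 4 d^{2}$ ($v{\left(d \right)} = 2 d 2 d = 4 d^{2}$)
$V{\left(E \right)} = 4 E$ ($V{\left(E \right)} = \frac{4 E^{2}}{E} = 4 E$)
$Q{\left(W,p \right)} = 25 - 5 p$
$11 + Q{\left(-1,\left(-4 + 3\right) \left(-3\right) \right)} V{\left(u{\left(5 \right)} \right)} = 11 + \left(25 - 5 \left(-4 + 3\right) \left(-3\right)\right) 4 \cdot 5 = 11 + \left(25 - 5 \left(\left(-1\right) \left(-3\right)\right)\right) 20 = 11 + \left(25 - 15\right) 20 = 11 + 10 \cdot 20 = 11 + 200 = 211$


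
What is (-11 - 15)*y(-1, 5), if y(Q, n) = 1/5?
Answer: -26/5 ≈ -5.2000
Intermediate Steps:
y(Q, n) = ⅕
(-11 - 15)*y(-1, 5) = (-11 - 15)*(⅕) = -26*⅕ = -26/5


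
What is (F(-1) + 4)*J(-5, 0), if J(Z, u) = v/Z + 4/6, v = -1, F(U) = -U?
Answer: 13/3 ≈ 4.3333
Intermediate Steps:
J(Z, u) = ⅔ - 1/Z (J(Z, u) = -1/Z + 4/6 = -1/Z + 4*(⅙) = -1/Z + ⅔ = ⅔ - 1/Z)
(F(-1) + 4)*J(-5, 0) = (-1*(-1) + 4)*(⅔ - 1/(-5)) = (1 + 4)*(⅔ - 1*(-⅕)) = 5*(⅔ + ⅕) = 5*(13/15) = 13/3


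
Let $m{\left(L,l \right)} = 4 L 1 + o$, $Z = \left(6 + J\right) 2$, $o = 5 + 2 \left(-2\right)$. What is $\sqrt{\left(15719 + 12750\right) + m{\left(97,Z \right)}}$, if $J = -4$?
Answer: $\sqrt{28858} \approx 169.88$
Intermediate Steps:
$o = 1$ ($o = 5 - 4 = 1$)
$Z = 4$ ($Z = \left(6 - 4\right) 2 = 2 \cdot 2 = 4$)
$m{\left(L,l \right)} = 1 + 4 L$ ($m{\left(L,l \right)} = 4 L 1 + 1 = 4 L + 1 = 1 + 4 L$)
$\sqrt{\left(15719 + 12750\right) + m{\left(97,Z \right)}} = \sqrt{\left(15719 + 12750\right) + \left(1 + 4 \cdot 97\right)} = \sqrt{28469 + \left(1 + 388\right)} = \sqrt{28469 + 389} = \sqrt{28858}$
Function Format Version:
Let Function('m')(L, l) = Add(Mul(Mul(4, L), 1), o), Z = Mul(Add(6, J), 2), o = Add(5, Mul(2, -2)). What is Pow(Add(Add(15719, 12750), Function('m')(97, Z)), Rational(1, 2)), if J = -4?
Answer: Pow(28858, Rational(1, 2)) ≈ 169.88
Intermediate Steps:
o = 1 (o = Add(5, -4) = 1)
Z = 4 (Z = Mul(Add(6, -4), 2) = Mul(2, 2) = 4)
Function('m')(L, l) = Add(1, Mul(4, L)) (Function('m')(L, l) = Add(Mul(Mul(4, L), 1), 1) = Add(Mul(4, L), 1) = Add(1, Mul(4, L)))
Pow(Add(Add(15719, 12750), Function('m')(97, Z)), Rational(1, 2)) = Pow(Add(Add(15719, 12750), Add(1, Mul(4, 97))), Rational(1, 2)) = Pow(Add(28469, Add(1, 388)), Rational(1, 2)) = Pow(Add(28469, 389), Rational(1, 2)) = Pow(28858, Rational(1, 2))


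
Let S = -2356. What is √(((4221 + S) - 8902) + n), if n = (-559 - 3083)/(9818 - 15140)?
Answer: 18*I*√17086281/887 ≈ 83.883*I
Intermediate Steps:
n = 607/887 (n = -3642/(-5322) = -3642*(-1/5322) = 607/887 ≈ 0.68433)
√(((4221 + S) - 8902) + n) = √(((4221 - 2356) - 8902) + 607/887) = √((1865 - 8902) + 607/887) = √(-7037 + 607/887) = √(-6241212/887) = 18*I*√17086281/887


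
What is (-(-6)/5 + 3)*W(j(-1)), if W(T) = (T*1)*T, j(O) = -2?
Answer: 84/5 ≈ 16.800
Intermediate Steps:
W(T) = T**2 (W(T) = T*T = T**2)
(-(-6)/5 + 3)*W(j(-1)) = (-(-6)/5 + 3)*(-2)**2 = (-(-6)/5 + 3)*4 = (-3*(-2/5) + 3)*4 = (6/5 + 3)*4 = (21/5)*4 = 84/5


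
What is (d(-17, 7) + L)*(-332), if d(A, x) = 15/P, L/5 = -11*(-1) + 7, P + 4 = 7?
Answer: -31540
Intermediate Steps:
P = 3 (P = -4 + 7 = 3)
L = 90 (L = 5*(-11*(-1) + 7) = 5*(11 + 7) = 5*18 = 90)
d(A, x) = 5 (d(A, x) = 15/3 = 15*(1/3) = 5)
(d(-17, 7) + L)*(-332) = (5 + 90)*(-332) = 95*(-332) = -31540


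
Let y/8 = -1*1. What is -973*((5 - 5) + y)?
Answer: 7784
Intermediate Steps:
y = -8 (y = 8*(-1*1) = 8*(-1) = -8)
-973*((5 - 5) + y) = -973*((5 - 5) - 8) = -973*(0 - 8) = -973*(-8) = 7784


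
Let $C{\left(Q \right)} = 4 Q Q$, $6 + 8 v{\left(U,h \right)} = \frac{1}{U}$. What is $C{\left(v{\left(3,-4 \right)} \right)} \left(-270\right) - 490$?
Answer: $- \frac{8255}{8} \approx -1031.9$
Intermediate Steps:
$v{\left(U,h \right)} = - \frac{3}{4} + \frac{1}{8 U}$
$C{\left(Q \right)} = 4 Q^{2}$
$C{\left(v{\left(3,-4 \right)} \right)} \left(-270\right) - 490 = 4 \left(\frac{1 - 18}{8 \cdot 3}\right)^{2} \left(-270\right) - 490 = 4 \left(\frac{1}{8} \cdot \frac{1}{3} \left(1 - 18\right)\right)^{2} \left(-270\right) - 490 = 4 \left(\frac{1}{8} \cdot \frac{1}{3} \left(-17\right)\right)^{2} \left(-270\right) - 490 = 4 \left(- \frac{17}{24}\right)^{2} \left(-270\right) - 490 = 4 \cdot \frac{289}{576} \left(-270\right) - 490 = \frac{289}{144} \left(-270\right) - 490 = - \frac{4335}{8} - 490 = - \frac{8255}{8}$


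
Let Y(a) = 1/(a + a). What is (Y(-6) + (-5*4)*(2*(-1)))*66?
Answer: 5269/2 ≈ 2634.5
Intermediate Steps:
Y(a) = 1/(2*a)
(Y(-6) + (-5*4)*(2*(-1)))*66 = ((1/2)/(-6) + (-5*4)*(2*(-1)))*66 = ((1/2)*(-1/6) - 20*(-2))*66 = (-1/12 + 40)*66 = (479/12)*66 = 5269/2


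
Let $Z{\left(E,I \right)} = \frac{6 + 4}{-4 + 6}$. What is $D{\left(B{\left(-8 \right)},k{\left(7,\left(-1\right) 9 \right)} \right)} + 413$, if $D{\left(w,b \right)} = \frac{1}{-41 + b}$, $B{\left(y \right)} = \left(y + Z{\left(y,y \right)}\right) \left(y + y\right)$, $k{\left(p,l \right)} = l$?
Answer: $\frac{20649}{50} \approx 412.98$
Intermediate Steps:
$Z{\left(E,I \right)} = 5$ ($Z{\left(E,I \right)} = \frac{10}{2} = 10 \cdot \frac{1}{2} = 5$)
$B{\left(y \right)} = 2 y \left(5 + y\right)$ ($B{\left(y \right)} = \left(y + 5\right) \left(y + y\right) = \left(5 + y\right) 2 y = 2 y \left(5 + y\right)$)
$D{\left(B{\left(-8 \right)},k{\left(7,\left(-1\right) 9 \right)} \right)} + 413 = \frac{1}{-41 - 9} + 413 = \frac{1}{-50} + 413 = - \frac{1}{50} + 413 = \frac{20649}{50}$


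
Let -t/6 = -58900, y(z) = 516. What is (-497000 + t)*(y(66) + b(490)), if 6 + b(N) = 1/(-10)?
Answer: -73221640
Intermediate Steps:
b(N) = -61/10 (b(N) = -6 + 1/(-10) = -6 - 1/10 = -61/10)
t = 353400 (t = -6*(-58900) = 353400)
(-497000 + t)*(y(66) + b(490)) = (-497000 + 353400)*(516 - 61/10) = -143600*5099/10 = -73221640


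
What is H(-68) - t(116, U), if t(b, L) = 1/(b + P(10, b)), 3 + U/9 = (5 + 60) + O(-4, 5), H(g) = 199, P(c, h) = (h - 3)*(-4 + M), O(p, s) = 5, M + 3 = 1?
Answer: 111839/562 ≈ 199.00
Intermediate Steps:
M = -2 (M = -3 + 1 = -2)
P(c, h) = 18 - 6*h (P(c, h) = (h - 3)*(-4 - 2) = (-3 + h)*(-6) = 18 - 6*h)
U = 603 (U = -27 + 9*((5 + 60) + 5) = -27 + 9*(65 + 5) = -27 + 9*70 = -27 + 630 = 603)
t(b, L) = 1/(18 - 5*b) (t(b, L) = 1/(b + (18 - 6*b)) = 1/(18 - 5*b))
H(-68) - t(116, U) = 199 - (-1)/(-18 + 5*116) = 199 - (-1)/(-18 + 580) = 199 - (-1)/562 = 199 - 1*(-1/562) = 199 + 1/562 = 111839/562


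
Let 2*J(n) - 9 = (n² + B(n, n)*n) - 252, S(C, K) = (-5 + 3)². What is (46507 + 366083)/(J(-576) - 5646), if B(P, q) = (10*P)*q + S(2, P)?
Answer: -275060/636903941 ≈ -0.00043187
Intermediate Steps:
S(C, K) = 4 (S(C, K) = (-2)² = 4)
B(P, q) = 4 + 10*P*q (B(P, q) = (10*P)*q + 4 = 10*P*q + 4 = 4 + 10*P*q)
J(n) = -243/2 + n²/2 + n*(4 + 10*n²)/2 (J(n) = 9/2 + ((n² + (4 + 10*n*n)*n) - 252)/2 = 9/2 + ((n² + (4 + 10*n²)*n) - 252)/2 = 9/2 + ((n² + n*(4 + 10*n²)) - 252)/2 = 9/2 + (-252 + n² + n*(4 + 10*n²))/2 = 9/2 + (-126 + n²/2 + n*(4 + 10*n²)/2) = -243/2 + n²/2 + n*(4 + 10*n²)/2)
(46507 + 366083)/(J(-576) - 5646) = (46507 + 366083)/((-243/2 + (½)*(-576)² + 2*(-576) + 5*(-576)³) - 5646) = 412590/((-243/2 + (½)*331776 - 1152 + 5*(-191102976)) - 5646) = 412590/((-243/2 + 165888 - 1152 - 955514880) - 5646) = 412590/(-1910700531/2 - 5646) = 412590/(-1910711823/2) = 412590*(-2/1910711823) = -275060/636903941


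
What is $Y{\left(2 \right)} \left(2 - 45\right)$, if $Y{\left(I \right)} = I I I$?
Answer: $-344$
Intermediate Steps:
$Y{\left(I \right)} = I^{3}$ ($Y{\left(I \right)} = I^{2} I = I^{3}$)
$Y{\left(2 \right)} \left(2 - 45\right) = 2^{3} \left(2 - 45\right) = 8 \left(-43\right) = -344$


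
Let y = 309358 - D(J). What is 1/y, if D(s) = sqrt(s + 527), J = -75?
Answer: 154679/47851185856 + sqrt(113)/47851185856 ≈ 3.2327e-6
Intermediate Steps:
D(s) = sqrt(527 + s)
y = 309358 - 2*sqrt(113) (y = 309358 - sqrt(527 - 75) = 309358 - sqrt(452) = 309358 - 2*sqrt(113) ≈ 3.0934e+5)
1/y = 1/(309358 - 2*sqrt(113))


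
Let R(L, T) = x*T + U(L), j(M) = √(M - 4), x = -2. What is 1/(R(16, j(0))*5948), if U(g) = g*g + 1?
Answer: 257/392954620 + I/98238655 ≈ 6.5402e-7 + 1.0179e-8*I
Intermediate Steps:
U(g) = 1 + g² (U(g) = g² + 1 = 1 + g²)
j(M) = √(-4 + M)
R(L, T) = 1 + L² - 2*T (R(L, T) = -2*T + (1 + L²) = 1 + L² - 2*T)
1/(R(16, j(0))*5948) = 1/((1 + 16² - 2*√(-4 + 0))*5948) = 1/((1 + 256 - 4*I)*5948) = 1/((257 - 4*I)*5948) = 1/(1528636 - 23792*I) = (1528636 + 23792*I)/2337294079760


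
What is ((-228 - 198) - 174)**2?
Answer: 360000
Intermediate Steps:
((-228 - 198) - 174)**2 = (-426 - 174)**2 = (-600)**2 = 360000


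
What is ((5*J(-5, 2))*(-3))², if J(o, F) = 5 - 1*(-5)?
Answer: 22500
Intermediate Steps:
J(o, F) = 10 (J(o, F) = 5 + 5 = 10)
((5*J(-5, 2))*(-3))² = ((5*10)*(-3))² = (50*(-3))² = (-150)² = 22500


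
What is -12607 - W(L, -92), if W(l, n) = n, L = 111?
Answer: -12515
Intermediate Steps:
-12607 - W(L, -92) = -12607 - 1*(-92) = -12607 + 92 = -12515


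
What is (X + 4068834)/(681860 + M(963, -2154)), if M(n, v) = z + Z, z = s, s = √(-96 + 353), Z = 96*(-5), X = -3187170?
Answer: 600748216320/464278704143 - 881664*√257/464278704143 ≈ 1.2939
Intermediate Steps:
Z = -480
s = √257 ≈ 16.031
z = √257 ≈ 16.031
M(n, v) = -480 + √257 (M(n, v) = √257 - 480 = -480 + √257)
(X + 4068834)/(681860 + M(963, -2154)) = (-3187170 + 4068834)/(681860 + (-480 + √257)) = 881664/(681380 + √257)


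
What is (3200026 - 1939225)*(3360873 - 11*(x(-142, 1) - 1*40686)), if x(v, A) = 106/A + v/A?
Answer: 4802157760815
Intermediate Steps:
(3200026 - 1939225)*(3360873 - 11*(x(-142, 1) - 1*40686)) = (3200026 - 1939225)*(3360873 - 11*((106 - 142)/1 - 1*40686)) = 1260801*(3360873 - 11*(1*(-36) - 40686)) = 1260801*(3360873 - 11*(-36 - 40686)) = 1260801*(3360873 - 11*(-40722)) = 1260801*(3360873 + 447942) = 1260801*3808815 = 4802157760815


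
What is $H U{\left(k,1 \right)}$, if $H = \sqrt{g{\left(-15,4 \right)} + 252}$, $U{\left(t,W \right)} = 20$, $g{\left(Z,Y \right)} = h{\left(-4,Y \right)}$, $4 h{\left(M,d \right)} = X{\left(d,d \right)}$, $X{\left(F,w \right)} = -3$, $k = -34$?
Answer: $10 \sqrt{1005} \approx 317.02$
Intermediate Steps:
$h{\left(M,d \right)} = - \frac{3}{4}$ ($h{\left(M,d \right)} = \frac{1}{4} \left(-3\right) = - \frac{3}{4}$)
$g{\left(Z,Y \right)} = - \frac{3}{4}$
$H = \frac{\sqrt{1005}}{2}$ ($H = \sqrt{- \frac{3}{4} + 252} = \sqrt{\frac{1005}{4}} = \frac{\sqrt{1005}}{2} \approx 15.851$)
$H U{\left(k,1 \right)} = \frac{\sqrt{1005}}{2} \cdot 20 = 10 \sqrt{1005}$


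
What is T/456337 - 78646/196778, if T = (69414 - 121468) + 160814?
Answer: -7243752211/44898541093 ≈ -0.16134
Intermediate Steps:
T = 108760 (T = -52054 + 160814 = 108760)
T/456337 - 78646/196778 = 108760/456337 - 78646/196778 = 108760*(1/456337) - 78646*1/196778 = 108760/456337 - 39323/98389 = -7243752211/44898541093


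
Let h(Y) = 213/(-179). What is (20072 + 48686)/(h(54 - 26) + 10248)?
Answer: 12307682/1834179 ≈ 6.7102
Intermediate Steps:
h(Y) = -213/179 (h(Y) = 213*(-1/179) = -213/179)
(20072 + 48686)/(h(54 - 26) + 10248) = (20072 + 48686)/(-213/179 + 10248) = 68758/(1834179/179) = 68758*(179/1834179) = 12307682/1834179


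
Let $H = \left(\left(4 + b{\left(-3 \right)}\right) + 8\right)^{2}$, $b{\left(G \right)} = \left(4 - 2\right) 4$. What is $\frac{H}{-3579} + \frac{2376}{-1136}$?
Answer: $- \frac{1119763}{508218} \approx -2.2033$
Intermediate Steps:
$b{\left(G \right)} = 8$ ($b{\left(G \right)} = 2 \cdot 4 = 8$)
$H = 400$ ($H = \left(\left(4 + 8\right) + 8\right)^{2} = \left(12 + 8\right)^{2} = 20^{2} = 400$)
$\frac{H}{-3579} + \frac{2376}{-1136} = \frac{400}{-3579} + \frac{2376}{-1136} = 400 \left(- \frac{1}{3579}\right) + 2376 \left(- \frac{1}{1136}\right) = - \frac{400}{3579} - \frac{297}{142} = - \frac{1119763}{508218}$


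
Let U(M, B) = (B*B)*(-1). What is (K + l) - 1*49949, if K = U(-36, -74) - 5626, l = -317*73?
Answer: -84192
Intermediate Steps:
U(M, B) = -B² (U(M, B) = B²*(-1) = -B²)
l = -23141
K = -11102 (K = -1*(-74)² - 5626 = -1*5476 - 5626 = -5476 - 5626 = -11102)
(K + l) - 1*49949 = (-11102 - 23141) - 1*49949 = -34243 - 49949 = -84192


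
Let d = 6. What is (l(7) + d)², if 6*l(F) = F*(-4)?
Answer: 16/9 ≈ 1.7778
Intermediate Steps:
l(F) = -2*F/3 (l(F) = (F*(-4))/6 = (-4*F)/6 = -2*F/3)
(l(7) + d)² = (-⅔*7 + 6)² = (-14/3 + 6)² = (4/3)² = 16/9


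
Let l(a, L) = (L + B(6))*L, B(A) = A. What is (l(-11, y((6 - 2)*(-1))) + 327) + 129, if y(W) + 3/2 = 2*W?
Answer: 1957/4 ≈ 489.25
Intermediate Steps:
y(W) = -3/2 + 2*W
l(a, L) = L*(6 + L) (l(a, L) = (L + 6)*L = (6 + L)*L = L*(6 + L))
(l(-11, y((6 - 2)*(-1))) + 327) + 129 = ((-3/2 + 2*((6 - 2)*(-1)))*(6 + (-3/2 + 2*((6 - 2)*(-1)))) + 327) + 129 = ((-3/2 + 2*(4*(-1)))*(6 + (-3/2 + 2*(4*(-1)))) + 327) + 129 = ((-3/2 + 2*(-4))*(6 + (-3/2 + 2*(-4))) + 327) + 129 = ((-3/2 - 8)*(6 + (-3/2 - 8)) + 327) + 129 = (-19*(6 - 19/2)/2 + 327) + 129 = (-19/2*(-7/2) + 327) + 129 = (133/4 + 327) + 129 = 1441/4 + 129 = 1957/4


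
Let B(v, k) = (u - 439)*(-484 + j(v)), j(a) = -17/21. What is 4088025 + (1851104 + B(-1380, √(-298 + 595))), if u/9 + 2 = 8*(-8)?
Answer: 135238682/21 ≈ 6.4399e+6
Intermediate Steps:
j(a) = -17/21 (j(a) = -17*1/21 = -17/21)
u = -594 (u = -18 + 9*(8*(-8)) = -18 + 9*(-64) = -18 - 576 = -594)
B(v, k) = 10516973/21 (B(v, k) = (-594 - 439)*(-484 - 17/21) = -1033*(-10181/21) = 10516973/21)
4088025 + (1851104 + B(-1380, √(-298 + 595))) = 4088025 + (1851104 + 10516973/21) = 4088025 + 49390157/21 = 135238682/21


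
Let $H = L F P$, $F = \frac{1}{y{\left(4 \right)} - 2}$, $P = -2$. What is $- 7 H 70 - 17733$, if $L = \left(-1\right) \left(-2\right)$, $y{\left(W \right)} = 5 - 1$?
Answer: $-16753$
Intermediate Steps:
$y{\left(W \right)} = 4$ ($y{\left(W \right)} = 5 - 1 = 4$)
$F = \frac{1}{2}$ ($F = \frac{1}{4 - 2} = \frac{1}{2} \approx 0.5$)
$L = 2$
$H = -2$ ($H = 2 \cdot \frac{1}{2} \left(-2\right) = 1 \left(-2\right) = -2$)
$- 7 H 70 - 17733 = \left(-7\right) \left(-2\right) 70 - 17733 = 14 \cdot 70 - 17733 = 980 - 17733 = -16753$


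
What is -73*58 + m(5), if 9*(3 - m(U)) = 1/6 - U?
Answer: -228445/54 ≈ -4230.5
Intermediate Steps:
m(U) = 161/54 + U/9 (m(U) = 3 - (1/6 - U)/9 = 3 - (⅙ - U)/9 = 3 + (-1/54 + U/9) = 161/54 + U/9)
-73*58 + m(5) = -73*58 + (161/54 + (⅑)*5) = -4234 + (161/54 + 5/9) = -4234 + 191/54 = -228445/54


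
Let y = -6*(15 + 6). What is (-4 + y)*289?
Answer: -37570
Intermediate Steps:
y = -126 (y = -6*21 = -126)
(-4 + y)*289 = (-4 - 126)*289 = -130*289 = -37570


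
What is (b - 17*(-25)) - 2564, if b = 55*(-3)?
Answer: -2304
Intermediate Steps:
b = -165
(b - 17*(-25)) - 2564 = (-165 - 17*(-25)) - 2564 = (-165 + 425) - 2564 = 260 - 2564 = -2304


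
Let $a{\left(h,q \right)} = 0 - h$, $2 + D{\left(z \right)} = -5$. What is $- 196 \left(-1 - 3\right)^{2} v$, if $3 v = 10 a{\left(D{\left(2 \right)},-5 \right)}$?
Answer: $- \frac{219520}{3} \approx -73173.0$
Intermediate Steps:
$D{\left(z \right)} = -7$ ($D{\left(z \right)} = -2 - 5 = -7$)
$a{\left(h,q \right)} = - h$
$v = \frac{70}{3}$ ($v = \frac{10 \left(\left(-1\right) \left(-7\right)\right)}{3} = \frac{10 \cdot 7}{3} = \frac{1}{3} \cdot 70 = \frac{70}{3} \approx 23.333$)
$- 196 \left(-1 - 3\right)^{2} v = - 196 \left(-1 - 3\right)^{2} \cdot \frac{70}{3} = - 196 \left(-4\right)^{2} \cdot \frac{70}{3} = \left(-196\right) 16 \cdot \frac{70}{3} = \left(-3136\right) \frac{70}{3} = - \frac{219520}{3}$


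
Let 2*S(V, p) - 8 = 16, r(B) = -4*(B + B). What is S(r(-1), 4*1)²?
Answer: 144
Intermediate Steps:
r(B) = -8*B
S(V, p) = 12 (S(V, p) = 4 + (½)*16 = 4 + 8 = 12)
S(r(-1), 4*1)² = 12² = 144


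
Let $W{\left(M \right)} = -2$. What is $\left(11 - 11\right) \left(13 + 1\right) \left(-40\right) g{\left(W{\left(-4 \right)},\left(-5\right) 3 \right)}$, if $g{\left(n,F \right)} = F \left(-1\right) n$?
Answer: $0$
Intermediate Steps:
$g{\left(n,F \right)} = - F n$
$\left(11 - 11\right) \left(13 + 1\right) \left(-40\right) g{\left(W{\left(-4 \right)},\left(-5\right) 3 \right)} = \left(11 - 11\right) \left(13 + 1\right) \left(-40\right) \left(\left(-1\right) \left(\left(-5\right) 3\right) \left(-2\right)\right) = 0 \cdot 14 \left(-40\right) \left(\left(-1\right) \left(-15\right) \left(-2\right)\right) = 0 \left(-40\right) \left(-30\right) = 0 \left(-30\right) = 0$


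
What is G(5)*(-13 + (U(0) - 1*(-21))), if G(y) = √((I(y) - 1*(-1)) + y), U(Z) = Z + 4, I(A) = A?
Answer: 12*√11 ≈ 39.799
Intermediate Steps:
U(Z) = 4 + Z
G(y) = √(1 + 2*y) (G(y) = √((y - 1*(-1)) + y) = √((y + 1) + y) = √((1 + y) + y) = √(1 + 2*y))
G(5)*(-13 + (U(0) - 1*(-21))) = √(1 + 2*5)*(-13 + ((4 + 0) - 1*(-21))) = √(1 + 10)*(-13 + (4 + 21)) = √11*(-13 + 25) = √11*12 = 12*√11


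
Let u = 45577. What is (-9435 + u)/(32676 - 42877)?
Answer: -36142/10201 ≈ -3.5430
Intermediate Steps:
(-9435 + u)/(32676 - 42877) = (-9435 + 45577)/(32676 - 42877) = 36142/(-10201) = 36142*(-1/10201) = -36142/10201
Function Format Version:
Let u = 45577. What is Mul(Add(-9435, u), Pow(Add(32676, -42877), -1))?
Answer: Rational(-36142, 10201) ≈ -3.5430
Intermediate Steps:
Mul(Add(-9435, u), Pow(Add(32676, -42877), -1)) = Mul(Add(-9435, 45577), Pow(Add(32676, -42877), -1)) = Mul(36142, Pow(-10201, -1)) = Mul(36142, Rational(-1, 10201)) = Rational(-36142, 10201)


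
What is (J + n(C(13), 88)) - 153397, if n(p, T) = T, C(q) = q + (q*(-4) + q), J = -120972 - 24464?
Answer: -298745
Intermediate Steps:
J = -145436
C(q) = -2*q (C(q) = q + (-4*q + q) = q - 3*q = -2*q)
(J + n(C(13), 88)) - 153397 = (-145436 + 88) - 153397 = -145348 - 153397 = -298745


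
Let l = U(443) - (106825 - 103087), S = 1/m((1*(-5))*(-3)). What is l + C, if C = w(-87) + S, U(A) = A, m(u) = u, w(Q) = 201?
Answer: -46409/15 ≈ -3093.9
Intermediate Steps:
S = 1/15 (S = 1/((1*(-5))*(-3)) = 1/(-5*(-3)) = 1/15 ≈ 0.066667)
l = -3295 (l = 443 - (106825 - 103087) = 443 - 1*3738 = 443 - 3738 = -3295)
C = 3016/15 (C = 201 + 1/15 = 3016/15 ≈ 201.07)
l + C = -3295 + 3016/15 = -46409/15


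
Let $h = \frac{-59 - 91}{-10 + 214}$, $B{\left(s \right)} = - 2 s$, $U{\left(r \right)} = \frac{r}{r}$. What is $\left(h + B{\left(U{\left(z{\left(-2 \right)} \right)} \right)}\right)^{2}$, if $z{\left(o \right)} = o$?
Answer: $\frac{8649}{1156} \approx 7.4818$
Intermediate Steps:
$U{\left(r \right)} = 1$
$h = - \frac{25}{34}$ ($h = - \frac{150}{204} = \left(-150\right) \frac{1}{204} = - \frac{25}{34} \approx -0.73529$)
$\left(h + B{\left(U{\left(z{\left(-2 \right)} \right)} \right)}\right)^{2} = \left(- \frac{25}{34} - 2\right)^{2} = \left(- \frac{93}{34}\right)^{2} = \frac{8649}{1156}$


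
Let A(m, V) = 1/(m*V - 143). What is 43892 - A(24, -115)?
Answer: 127418477/2903 ≈ 43892.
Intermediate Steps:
A(m, V) = 1/(-143 + V*m) (A(m, V) = 1/(V*m - 143) = 1/(-143 + V*m))
43892 - A(24, -115) = 43892 - 1/(-143 - 115*24) = 43892 - 1/(-143 - 2760) = 43892 - 1/(-2903) = 43892 - 1*(-1/2903) = 43892 + 1/2903 = 127418477/2903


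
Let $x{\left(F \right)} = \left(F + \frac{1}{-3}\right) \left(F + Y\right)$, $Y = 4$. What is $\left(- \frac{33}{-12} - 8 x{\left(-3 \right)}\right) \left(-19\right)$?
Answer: $- \frac{6707}{12} \approx -558.92$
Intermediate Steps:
$x{\left(F \right)} = \left(4 + F\right) \left(- \frac{1}{3} + F\right)$ ($x{\left(F \right)} = \left(F + \frac{1}{-3}\right) \left(F + 4\right) = \left(F - \frac{1}{3}\right) \left(4 + F\right) = \left(- \frac{1}{3} + F\right) \left(4 + F\right) = \left(4 + F\right) \left(- \frac{1}{3} + F\right)$)
$\left(- \frac{33}{-12} - 8 x{\left(-3 \right)}\right) \left(-19\right) = \left(- \frac{33}{-12} - 8 \left(- \frac{4}{3} + \left(-3\right)^{2} + \frac{11}{3} \left(-3\right)\right)\right) \left(-19\right) = \left(\left(-33\right) \left(- \frac{1}{12}\right) - 8 \left(- \frac{4}{3} + 9 - 11\right)\right) \left(-19\right) = \left(\frac{11}{4} - - \frac{80}{3}\right) \left(-19\right) = \left(\frac{11}{4} + \frac{80}{3}\right) \left(-19\right) = \frac{353}{12} \left(-19\right) = - \frac{6707}{12}$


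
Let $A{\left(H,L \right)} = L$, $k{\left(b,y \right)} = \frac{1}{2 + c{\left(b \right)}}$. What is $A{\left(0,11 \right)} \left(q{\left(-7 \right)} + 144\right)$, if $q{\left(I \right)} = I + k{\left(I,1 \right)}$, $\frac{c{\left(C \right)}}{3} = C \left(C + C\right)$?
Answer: $\frac{446083}{296} \approx 1507.0$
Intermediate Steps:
$c{\left(C \right)} = 6 C^{2}$ ($c{\left(C \right)} = 3 C \left(C + C\right) = 3 C 2 C = 3 \cdot 2 C^{2} = 6 C^{2}$)
$k{\left(b,y \right)} = \frac{1}{2 + 6 b^{2}}$
$q{\left(I \right)} = I + \frac{1}{2 \left(1 + 3 I^{2}\right)}$
$A{\left(0,11 \right)} \left(q{\left(-7 \right)} + 144\right) = 11 \left(\left(-7 + \frac{1}{2 + 6 \left(-7\right)^{2}}\right) + 144\right) = 11 \left(\left(-7 + \frac{1}{2 + 6 \cdot 49}\right) + 144\right) = 11 \left(\left(-7 + \frac{1}{2 + 294}\right) + 144\right) = 11 \left(\left(-7 + \frac{1}{296}\right) + 144\right) = 11 \left(- \frac{2071}{296} + 144\right) = 11 \cdot \frac{40553}{296} = \frac{446083}{296}$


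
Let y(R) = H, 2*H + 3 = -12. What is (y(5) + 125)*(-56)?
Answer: -6580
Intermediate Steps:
H = -15/2 (H = -3/2 + (½)*(-12) = -3/2 - 6 = -15/2 ≈ -7.5000)
y(R) = -15/2
(y(5) + 125)*(-56) = (-15/2 + 125)*(-56) = (235/2)*(-56) = -6580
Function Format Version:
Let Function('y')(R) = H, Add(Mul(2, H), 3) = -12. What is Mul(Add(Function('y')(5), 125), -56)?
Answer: -6580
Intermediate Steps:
H = Rational(-15, 2) (H = Add(Rational(-3, 2), Mul(Rational(1, 2), -12)) = Add(Rational(-3, 2), -6) = Rational(-15, 2) ≈ -7.5000)
Function('y')(R) = Rational(-15, 2)
Mul(Add(Function('y')(5), 125), -56) = Mul(Add(Rational(-15, 2), 125), -56) = Mul(Rational(235, 2), -56) = -6580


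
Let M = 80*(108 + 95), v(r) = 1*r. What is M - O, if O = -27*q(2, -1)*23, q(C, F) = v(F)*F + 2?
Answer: 18103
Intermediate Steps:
v(r) = r
M = 16240 (M = 80*203 = 16240)
q(C, F) = 2 + F² (q(C, F) = F*F + 2 = F² + 2 = 2 + F²)
O = -1863 (O = -27*(2 + (-1)²)*23 = -27*(2 + 1)*23 = -27*3*23 = -81*23 = -1863)
M - O = 16240 - 1*(-1863) = 16240 + 1863 = 18103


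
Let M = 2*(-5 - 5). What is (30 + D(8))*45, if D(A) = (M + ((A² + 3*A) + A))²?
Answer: 261270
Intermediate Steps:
M = -20 (M = 2*(-10) = -20)
D(A) = (-20 + A² + 4*A)² (D(A) = (-20 + ((A² + 3*A) + A))² = (-20 + (A² + 4*A))² = (-20 + A² + 4*A)²)
(30 + D(8))*45 = (30 + (-20 + 8² + 4*8)²)*45 = (30 + (-20 + 64 + 32)²)*45 = (30 + 76²)*45 = (30 + 5776)*45 = 5806*45 = 261270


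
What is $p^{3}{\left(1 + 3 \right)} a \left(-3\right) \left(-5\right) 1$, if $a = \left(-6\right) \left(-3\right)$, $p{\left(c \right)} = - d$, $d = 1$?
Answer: $-270$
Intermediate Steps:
$p{\left(c \right)} = -1$ ($p{\left(c \right)} = \left(-1\right) 1 = -1$)
$a = 18$
$p^{3}{\left(1 + 3 \right)} a \left(-3\right) \left(-5\right) 1 = \left(-1\right)^{3} \cdot 18 \left(-3\right) \left(-5\right) 1 = \left(-1\right) 18 \cdot 15 \cdot 1 = \left(-18\right) 15 = -270$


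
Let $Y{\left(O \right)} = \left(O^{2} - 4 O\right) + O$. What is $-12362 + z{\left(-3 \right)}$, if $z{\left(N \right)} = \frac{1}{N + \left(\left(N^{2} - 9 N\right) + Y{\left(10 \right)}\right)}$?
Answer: $- \frac{1273285}{103} \approx -12362.0$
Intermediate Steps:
$Y{\left(O \right)} = O^{2} - 3 O$
$z{\left(N \right)} = \frac{1}{70 + N^{2} - 8 N}$ ($z{\left(N \right)} = \frac{1}{N + \left(\left(N^{2} - 9 N\right) + 10 \left(-3 + 10\right)\right)} = \frac{1}{N + \left(\left(N^{2} - 9 N\right) + 10 \cdot 7\right)} = \frac{1}{N + \left(\left(N^{2} - 9 N\right) + 70\right)} = \frac{1}{N + \left(70 + N^{2} - 9 N\right)} = \frac{1}{70 + N^{2} - 8 N}$)
$-12362 + z{\left(-3 \right)} = -12362 + \frac{1}{70 + \left(-3\right)^{2} - -24} = -12362 + \frac{1}{70 + 9 + 24} = -12362 + \frac{1}{103} = - \frac{1273285}{103}$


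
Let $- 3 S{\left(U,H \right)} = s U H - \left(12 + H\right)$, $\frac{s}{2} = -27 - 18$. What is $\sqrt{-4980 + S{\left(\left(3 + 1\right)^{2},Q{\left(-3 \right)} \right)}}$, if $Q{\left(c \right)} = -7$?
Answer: $\frac{i \sqrt{75045}}{3} \approx 91.314 i$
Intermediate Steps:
$s = -90$ ($s = 2 \left(-27 - 18\right) = 2 \left(-45\right) = -90$)
$S{\left(U,H \right)} = 4 + \frac{H}{3} + 30 H U$ ($S{\left(U,H \right)} = - \frac{- 90 U H - \left(12 + H\right)}{3} = - \frac{- 90 H U - \left(12 + H\right)}{3} = - \frac{-12 - H - 90 H U}{3} = 4 + \frac{H}{3} + 30 H U$)
$\sqrt{-4980 + S{\left(\left(3 + 1\right)^{2},Q{\left(-3 \right)} \right)}} = \sqrt{-4980 + \left(4 + \frac{1}{3} \left(-7\right) + 30 \left(-7\right) \left(3 + 1\right)^{2}\right)} = \sqrt{-4980 + \left(4 - \frac{7}{3} + 30 \left(-7\right) 4^{2}\right)} = \sqrt{-4980 + \left(4 - \frac{7}{3} + 30 \left(-7\right) 16\right)} = \sqrt{-4980 - \frac{10075}{3}} = \sqrt{- \frac{25015}{3}} = \frac{i \sqrt{75045}}{3}$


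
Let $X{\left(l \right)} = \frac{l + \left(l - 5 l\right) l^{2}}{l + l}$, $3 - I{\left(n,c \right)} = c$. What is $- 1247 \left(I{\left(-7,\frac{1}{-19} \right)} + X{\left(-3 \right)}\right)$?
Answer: $\frac{684603}{38} \approx 18016.0$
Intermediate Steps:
$I{\left(n,c \right)} = 3 - c$
$X{\left(l \right)} = \frac{l - 4 l^{3}}{2 l}$ ($X{\left(l \right)} = \frac{l + - 4 l l^{2}}{2 l} = \left(l - 4 l^{3}\right) \frac{1}{2 l} = \frac{l - 4 l^{3}}{2 l}$)
$- 1247 \left(I{\left(-7,\frac{1}{-19} \right)} + X{\left(-3 \right)}\right) = - 1247 \left(\left(3 - \frac{1}{-19}\right) + \left(\frac{1}{2} - 2 \left(-3\right)^{2}\right)\right) = - 1247 \left(\left(3 - - \frac{1}{19}\right) + \left(\frac{1}{2} - 18\right)\right) = - 1247 \left(\left(3 + \frac{1}{19}\right) + \left(\frac{1}{2} - 18\right)\right) = - 1247 \left(\frac{58}{19} - \frac{35}{2}\right) = \left(-1247\right) \left(- \frac{549}{38}\right) = \frac{684603}{38}$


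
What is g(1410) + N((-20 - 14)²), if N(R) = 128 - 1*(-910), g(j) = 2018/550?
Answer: 286459/275 ≈ 1041.7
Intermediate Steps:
g(j) = 1009/275 (g(j) = 2018*(1/550) = 1009/275)
N(R) = 1038 (N(R) = 128 + 910 = 1038)
g(1410) + N((-20 - 14)²) = 1009/275 + 1038 = 286459/275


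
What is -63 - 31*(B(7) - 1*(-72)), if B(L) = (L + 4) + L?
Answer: -2853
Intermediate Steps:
B(L) = 4 + 2*L (B(L) = (4 + L) + L = 4 + 2*L)
-63 - 31*(B(7) - 1*(-72)) = -63 - 31*((4 + 2*7) - 1*(-72)) = -63 - 31*((4 + 14) + 72) = -63 - 31*(18 + 72) = -63 - 31*90 = -63 - 2790 = -2853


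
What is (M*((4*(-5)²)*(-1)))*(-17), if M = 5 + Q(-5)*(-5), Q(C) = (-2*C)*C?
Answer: 433500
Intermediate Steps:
Q(C) = -2*C²
M = 255 (M = 5 - 2*(-5)²*(-5) = 5 - 2*25*(-5) = 5 - 50*(-5) = 5 + 250 = 255)
(M*((4*(-5)²)*(-1)))*(-17) = (255*((4*(-5)²)*(-1)))*(-17) = (255*((4*25)*(-1)))*(-17) = (255*(100*(-1)))*(-17) = (255*(-100))*(-17) = -25500*(-17) = 433500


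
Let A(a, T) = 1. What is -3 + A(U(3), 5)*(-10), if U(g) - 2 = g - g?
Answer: -13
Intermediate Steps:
U(g) = 2 (U(g) = 2 + (g - g) = 2 + 0 = 2)
-3 + A(U(3), 5)*(-10) = -3 + 1*(-10) = -3 - 10 = -13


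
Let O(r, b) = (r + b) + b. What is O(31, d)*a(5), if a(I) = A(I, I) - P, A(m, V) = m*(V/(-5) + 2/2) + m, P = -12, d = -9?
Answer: 221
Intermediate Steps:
A(m, V) = m + m*(1 - V/5) (A(m, V) = m*(V*(-1/5) + 2*(1/2)) + m = m*(-V/5 + 1) + m = m*(1 - V/5) + m = m + m*(1 - V/5))
O(r, b) = r + 2*b (O(r, b) = (b + r) + b = r + 2*b)
a(I) = 12 + I*(10 - I)/5 (a(I) = I*(10 - I)/5 - 1*(-12) = I*(10 - I)/5 + 12 = 12 + I*(10 - I)/5)
O(31, d)*a(5) = (31 + 2*(-9))*(12 - 1/5*5*(-10 + 5)) = (31 - 18)*(12 - 1/5*5*(-5)) = 13*(12 + 5) = 13*17 = 221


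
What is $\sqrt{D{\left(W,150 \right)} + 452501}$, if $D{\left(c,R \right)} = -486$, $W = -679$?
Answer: $\sqrt{452015} \approx 672.32$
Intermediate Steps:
$\sqrt{D{\left(W,150 \right)} + 452501} = \sqrt{-486 + 452501} = \sqrt{452015}$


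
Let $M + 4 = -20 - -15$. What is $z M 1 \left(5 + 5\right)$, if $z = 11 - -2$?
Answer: $-1170$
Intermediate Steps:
$z = 13$ ($z = 11 + 2 = 13$)
$M = -9$ ($M = -4 - 5 = -9$)
$z M 1 \left(5 + 5\right) = 13 \left(-9\right) 1 \left(5 + 5\right) = - 117 \cdot 1 \cdot 10 = \left(-117\right) 10 = -1170$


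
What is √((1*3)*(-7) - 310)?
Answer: I*√331 ≈ 18.193*I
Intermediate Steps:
√((1*3)*(-7) - 310) = √(3*(-7) - 310) = √(-21 - 310) = √(-331) = I*√331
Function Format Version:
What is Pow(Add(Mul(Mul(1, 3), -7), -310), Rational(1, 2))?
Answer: Mul(I, Pow(331, Rational(1, 2))) ≈ Mul(18.193, I)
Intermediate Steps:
Pow(Add(Mul(Mul(1, 3), -7), -310), Rational(1, 2)) = Pow(Add(Mul(3, -7), -310), Rational(1, 2)) = Pow(Add(-21, -310), Rational(1, 2)) = Pow(-331, Rational(1, 2)) = Mul(I, Pow(331, Rational(1, 2)))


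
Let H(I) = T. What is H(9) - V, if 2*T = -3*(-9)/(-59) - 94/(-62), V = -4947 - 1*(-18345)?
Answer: -24503974/1829 ≈ -13397.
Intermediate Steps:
V = 13398 (V = -4947 + 18345 = 13398)
T = 968/1829 (T = (-3*(-9)/(-59) - 94/(-62))/2 = (27*(-1/59) - 94*(-1/62))/2 = (-27/59 + 47/31)/2 = (½)*(1936/1829) = 968/1829 ≈ 0.52925)
H(I) = 968/1829
H(9) - V = 968/1829 - 1*13398 = 968/1829 - 13398 = -24503974/1829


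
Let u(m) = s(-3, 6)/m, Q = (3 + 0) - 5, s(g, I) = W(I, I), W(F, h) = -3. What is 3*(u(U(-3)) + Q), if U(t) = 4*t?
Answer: -21/4 ≈ -5.2500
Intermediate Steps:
s(g, I) = -3
Q = -2 (Q = 3 - 5 = -2)
u(m) = -3/m
3*(u(U(-3)) + Q) = 3*(-3/(4*(-3)) - 2) = 3*(-3/(-12) - 2) = 3*(-3*(-1/12) - 2) = 3*(¼ - 2) = 3*(-7/4) = -21/4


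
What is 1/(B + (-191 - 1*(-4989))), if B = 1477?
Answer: 1/6275 ≈ 0.00015936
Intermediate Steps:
1/(B + (-191 - 1*(-4989))) = 1/(1477 + (-191 - 1*(-4989))) = 1/(1477 + (-191 + 4989)) = 1/(1477 + 4798) = 1/6275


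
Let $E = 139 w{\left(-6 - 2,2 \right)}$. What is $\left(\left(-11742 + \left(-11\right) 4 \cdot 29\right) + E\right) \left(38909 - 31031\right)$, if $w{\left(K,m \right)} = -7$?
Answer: $-110221098$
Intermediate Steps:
$E = -973$ ($E = 139 \left(-7\right) = -973$)
$\left(\left(-11742 + \left(-11\right) 4 \cdot 29\right) + E\right) \left(38909 - 31031\right) = \left(\left(-11742 + \left(-11\right) 4 \cdot 29\right) - 973\right) \left(38909 - 31031\right) = \left(\left(-11742 - 1276\right) - 973\right) 7878 = \left(-13018 - 973\right) 7878 = \left(-13991\right) 7878 = -110221098$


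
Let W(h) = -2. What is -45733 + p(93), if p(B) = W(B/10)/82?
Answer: -1875054/41 ≈ -45733.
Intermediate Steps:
p(B) = -1/41 (p(B) = -2/82 = -2*1/82 = -1/41)
-45733 + p(93) = -45733 - 1/41 = -1875054/41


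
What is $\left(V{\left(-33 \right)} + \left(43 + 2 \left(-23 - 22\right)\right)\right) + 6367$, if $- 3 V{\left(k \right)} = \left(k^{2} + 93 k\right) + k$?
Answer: $6991$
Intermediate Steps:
$V{\left(k \right)} = - \frac{94 k}{3} - \frac{k^{2}}{3}$ ($V{\left(k \right)} = - \frac{\left(k^{2} + 93 k\right) + k}{3} = - \frac{k^{2} + 94 k}{3} = - \frac{94 k}{3} - \frac{k^{2}}{3}$)
$\left(V{\left(-33 \right)} + \left(43 + 2 \left(-23 - 22\right)\right)\right) + 6367 = \left(\left(- \frac{1}{3}\right) \left(-33\right) \left(94 - 33\right) + \left(43 + 2 \left(-23 - 22\right)\right)\right) + 6367 = \left(\left(- \frac{1}{3}\right) \left(-33\right) 61 + \left(43 + 2 \left(-45\right)\right)\right) + 6367 = \left(671 + \left(43 - 90\right)\right) + 6367 = \left(671 - 47\right) + 6367 = 624 + 6367 = 6991$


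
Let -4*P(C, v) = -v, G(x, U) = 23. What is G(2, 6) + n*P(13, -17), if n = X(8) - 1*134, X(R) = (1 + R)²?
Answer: 993/4 ≈ 248.25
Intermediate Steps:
P(C, v) = v/4 (P(C, v) = -(-1)*v/4 = v/4)
n = -53 (n = (1 + 8)² - 1*134 = 9² - 134 = 81 - 134 = -53)
G(2, 6) + n*P(13, -17) = 23 - 53*(-17)/4 = 23 - 53*(-17/4) = 23 + 901/4 = 993/4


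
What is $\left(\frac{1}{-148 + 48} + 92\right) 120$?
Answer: $\frac{55194}{5} \approx 11039.0$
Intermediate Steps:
$\left(\frac{1}{-148 + 48} + 92\right) 120 = \left(\frac{1}{-100} + 92\right) 120 = \left(- \frac{1}{100} + 92\right) 120 = \frac{9199}{100} \cdot 120 = \frac{55194}{5}$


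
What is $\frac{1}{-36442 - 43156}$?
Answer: $- \frac{1}{79598} \approx -1.2563 \cdot 10^{-5}$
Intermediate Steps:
$\frac{1}{-36442 - 43156} = \frac{1}{-79598} = - \frac{1}{79598}$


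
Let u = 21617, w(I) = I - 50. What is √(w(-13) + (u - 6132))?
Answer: √15422 ≈ 124.19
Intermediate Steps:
w(I) = -50 + I
√(w(-13) + (u - 6132)) = √((-50 - 13) + (21617 - 6132)) = √(-63 + 15485) = √15422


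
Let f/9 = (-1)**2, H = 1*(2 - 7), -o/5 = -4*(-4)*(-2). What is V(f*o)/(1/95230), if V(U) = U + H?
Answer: 136655050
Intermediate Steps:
o = 160 (o = -5*(-4*(-4))*(-2) = -80*(-2) = -5*(-32) = 160)
H = -5 (H = 1*(-5) = -5)
f = 9 (f = 9*(-1)**2 = 9*1 = 9)
V(U) = -5 + U (V(U) = U - 5 = -5 + U)
V(f*o)/(1/95230) = (-5 + 9*160)/(1/95230) = (-5 + 1440)/(1/95230) = 1435*95230 = 136655050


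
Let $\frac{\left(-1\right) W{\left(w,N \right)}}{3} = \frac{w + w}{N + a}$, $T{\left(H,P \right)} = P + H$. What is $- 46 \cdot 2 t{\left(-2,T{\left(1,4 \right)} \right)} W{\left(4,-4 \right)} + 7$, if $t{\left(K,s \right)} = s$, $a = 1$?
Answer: $-3673$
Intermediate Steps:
$T{\left(H,P \right)} = H + P$
$W{\left(w,N \right)} = - \frac{6 w}{1 + N}$ ($W{\left(w,N \right)} = - 3 \frac{w + w}{N + 1} = - 3 \frac{2 w}{1 + N} = - \frac{6 w}{1 + N}$)
$- 46 \cdot 2 t{\left(-2,T{\left(1,4 \right)} \right)} W{\left(4,-4 \right)} + 7 = - 46 \cdot 2 \left(1 + 4\right) \left(\left(-6\right) 4 \frac{1}{1 - 4}\right) + 7 = - 46 \cdot 2 \cdot 5 \left(\left(-6\right) 4 \frac{1}{-3}\right) + 7 = - 46 \cdot 10 \left(\left(-6\right) 4 \left(- \frac{1}{3}\right)\right) + 7 = - 46 \cdot 10 \cdot 8 + 7 = \left(-46\right) 80 + 7 = -3680 + 7 = -3673$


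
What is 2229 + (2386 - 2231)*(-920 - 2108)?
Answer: -467111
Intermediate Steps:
2229 + (2386 - 2231)*(-920 - 2108) = 2229 + 155*(-3028) = 2229 - 469340 = -467111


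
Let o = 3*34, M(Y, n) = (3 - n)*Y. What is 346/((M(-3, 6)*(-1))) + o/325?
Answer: -111532/2925 ≈ -38.131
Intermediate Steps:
M(Y, n) = Y*(3 - n)
o = 102
346/((M(-3, 6)*(-1))) + o/325 = 346/((-3*(3 - 1*6)*(-1))) + 102/325 = 346/((-3*(3 - 6)*(-1))) + 102*(1/325) = 346/((-3*(-3)*(-1))) + 102/325 = 346/((9*(-1))) + 102/325 = 346/(-9) + 102/325 = 346*(-1/9) + 102/325 = -346/9 + 102/325 = -111532/2925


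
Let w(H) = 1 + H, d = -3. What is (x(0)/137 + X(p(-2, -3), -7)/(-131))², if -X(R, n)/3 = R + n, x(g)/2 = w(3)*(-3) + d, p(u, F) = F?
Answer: 64641600/322094809 ≈ 0.20069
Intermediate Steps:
x(g) = -30 (x(g) = 2*((1 + 3)*(-3) - 3) = 2*(4*(-3) - 3) = 2*(-12 - 3) = 2*(-15) = -30)
X(R, n) = -3*R - 3*n (X(R, n) = -3*(R + n) = -3*R - 3*n)
(x(0)/137 + X(p(-2, -3), -7)/(-131))² = (-30/137 + (-3*(-3) - 3*(-7))/(-131))² = (-30*1/137 + (9 + 21)*(-1/131))² = (-30/137 + 30*(-1/131))² = (-30/137 - 30/131)² = (-8040/17947)² = 64641600/322094809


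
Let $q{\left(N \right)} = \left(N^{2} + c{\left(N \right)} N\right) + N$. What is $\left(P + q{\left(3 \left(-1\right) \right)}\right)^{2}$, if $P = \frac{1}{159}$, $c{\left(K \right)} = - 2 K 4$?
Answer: $\frac{110103049}{25281} \approx 4355.2$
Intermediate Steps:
$c{\left(K \right)} = - 8 K$
$P = \frac{1}{159} \approx 0.0062893$
$q{\left(N \right)} = N - 7 N^{2}$ ($q{\left(N \right)} = \left(N^{2} + - 8 N N\right) + N = \left(N^{2} - 8 N^{2}\right) + N = - 7 N^{2} + N = N - 7 N^{2}$)
$\left(P + q{\left(3 \left(-1\right) \right)}\right)^{2} = \left(\frac{1}{159} + 3 \left(-1\right) \left(1 - 7 \cdot 3 \left(-1\right)\right)\right)^{2} = \left(\frac{1}{159} - 3 \left(1 - -21\right)\right)^{2} = \left(\frac{1}{159} - 3 \left(1 + 21\right)\right)^{2} = \left(\frac{1}{159} - 66\right)^{2} = \left(- \frac{10493}{159}\right)^{2} = \frac{110103049}{25281}$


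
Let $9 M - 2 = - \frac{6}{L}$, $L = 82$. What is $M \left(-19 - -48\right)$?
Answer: $\frac{2291}{369} \approx 6.2087$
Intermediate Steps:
$M = \frac{79}{369}$ ($M = \frac{2}{9} + \frac{\left(-6\right) \frac{1}{82}}{9} = \frac{2}{9} + \frac{1}{9} \left(- \frac{3}{41}\right) = \frac{2}{9} - \frac{1}{123} = \frac{79}{369} \approx 0.21409$)
$M \left(-19 - -48\right) = \frac{79 \left(-19 - -48\right)}{369} = \frac{79 \left(-19 + 48\right)}{369} = \frac{79}{369} \cdot 29 = \frac{2291}{369}$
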